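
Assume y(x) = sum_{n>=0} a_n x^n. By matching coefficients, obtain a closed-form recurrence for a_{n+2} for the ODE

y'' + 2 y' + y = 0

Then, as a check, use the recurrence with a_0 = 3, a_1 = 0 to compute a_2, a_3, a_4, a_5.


Substitute y = sum_n a_n x^n.
y''(x) has coefficient (n+2)(n+1) a_{n+2} at x^n;
2 y'(x) has coefficient 2 (n+1) a_{n+1} at x^n;
y(x) has coefficient 1 a_n at x^n.
Matching x^n: (n+2)(n+1) a_{n+2} + 2 (n+1) a_{n+1} + 1 a_n = 0.
Thus a_{n+2} = [-2 (n+1) a_{n+1} - 1 a_n] / ((n+1)(n+2)).

Check with a_0 = 3, a_1 = 0 (apply the recurrence for n = 0, 1, 2, 3): a_0 = 3, a_1 = 0, a_2 = -3/2, a_3 = 1, a_4 = -3/8, a_5 = 1/10.

a_(n+2) = [-2 (n+1) a_(n+1) - 1 a_n] / ((n+1)(n+2)); check: a_0 = 3, a_1 = 0, a_2 = -3/2, a_3 = 1, a_4 = -3/8, a_5 = 1/10


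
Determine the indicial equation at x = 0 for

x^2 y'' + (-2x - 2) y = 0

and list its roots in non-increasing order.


Divide by x^2 to reach normal form y'' + P_1(x) y' + P_2(x) y = 0 with P_1(x) = 0 and P_2(x) = -2/x - 2/x^2.
x = 0 is a singular point because the y-coefficient -2/x - 2/x^2 has a pole at x = 0.
It is a regular singular point because x P_1(x) = p(x) = 0 and x^2 P_2(x) = q(x) = -2x - 2 are polynomials, hence analytic at x = 0.
p(0) = 0,  q(0) = -2.
Indicial equation: r(r-1) + p(0) r + q(0) = 0, i.e. r^2 + (p(0) - 1) r + q(0) = 0, i.e. r^2 - 1 r - 2 = 0.
Discriminant: (-1)^2 - 4(-2) = 9, so r = (1 ± 3)/2.
Solving: r_1 = 2, r_2 = -1.

indicial: r^2 - 1 r - 2 = 0; roots r_1 = 2, r_2 = -1


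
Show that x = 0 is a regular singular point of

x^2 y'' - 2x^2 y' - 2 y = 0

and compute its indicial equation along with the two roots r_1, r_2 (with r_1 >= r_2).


Divide by x^2 to reach normal form y'' + P_1(x) y' + P_2(x) y = 0 with P_1(x) = -2 and P_2(x) = -2/x^2.
x = 0 is a singular point because the y-coefficient -2/x^2 has a pole at x = 0.
It is a regular singular point because x P_1(x) = p(x) = -2x and x^2 P_2(x) = q(x) = -2 are polynomials, hence analytic at x = 0.
p(0) = 0,  q(0) = -2.
Indicial equation: r(r-1) + p(0) r + q(0) = 0, i.e. r^2 + (p(0) - 1) r + q(0) = 0, i.e. r^2 - 1 r - 2 = 0.
Discriminant: (-1)^2 - 4(-2) = 9, so r = (1 ± 3)/2.
Solving: r_1 = 2, r_2 = -1.

indicial: r^2 - 1 r - 2 = 0; roots r_1 = 2, r_2 = -1


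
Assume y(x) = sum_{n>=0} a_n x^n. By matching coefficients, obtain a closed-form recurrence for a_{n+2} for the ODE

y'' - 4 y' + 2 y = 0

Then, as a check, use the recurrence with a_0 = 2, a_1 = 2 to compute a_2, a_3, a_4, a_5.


Substitute y = sum_n a_n x^n.
y''(x) has coefficient (n+2)(n+1) a_{n+2} at x^n;
-4 y'(x) has coefficient -4 (n+1) a_{n+1} at x^n;
2 y(x) has coefficient 2 a_n at x^n.
Matching x^n: (n+2)(n+1) a_{n+2} - 4 (n+1) a_{n+1} + 2 a_n = 0.
Thus a_{n+2} = [4 (n+1) a_{n+1} - 2 a_n] / ((n+1)(n+2)).

Check with a_0 = 2, a_1 = 2 (apply the recurrence for n = 0, 1, 2, 3): a_0 = 2, a_1 = 2, a_2 = 2, a_3 = 2, a_4 = 5/3, a_5 = 17/15.

a_(n+2) = [4 (n+1) a_(n+1) - 2 a_n] / ((n+1)(n+2)); check: a_0 = 2, a_1 = 2, a_2 = 2, a_3 = 2, a_4 = 5/3, a_5 = 17/15


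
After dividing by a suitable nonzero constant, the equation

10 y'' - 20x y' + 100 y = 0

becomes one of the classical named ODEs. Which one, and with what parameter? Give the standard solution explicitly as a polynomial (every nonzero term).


All three coefficients share the factor 10; dividing through by 10 gives  y'' - 2x y' + 10 y = 0.
This matches the Hermite equation y'' - 2x y' + 2n y = 0 with 2n = 10, so n = 5; the polynomial solution is H_5(x).
With y = sum_k a_k x^k, matching x^k gives (k+2)(k+1) a_{k+2} = 2(k - n) a_k = 2(k - 5) a_k. The right side vanishes at k = 5, so the series with the parity of 5 terminates at degree 5.
Standard normalization: leading coefficient of H_n is 2^n, so a_5 = 2^5 = 32. Work downward with a_k = (k+1)(k+2) a_{k+2} / (2(k - n)):
  a_3 = (4)(5)(32) / (2(3 - 5)) = 640/(-4) = -160
  a_1 = (2)(3)(-160) / (2(1 - 5)) = -960/(-8) = 120
Hence H_5(x) = 32 x^5 - 160 x^3 + 120 x.

H_5(x); series = 32 x^5 - 160 x^3 + 120 x


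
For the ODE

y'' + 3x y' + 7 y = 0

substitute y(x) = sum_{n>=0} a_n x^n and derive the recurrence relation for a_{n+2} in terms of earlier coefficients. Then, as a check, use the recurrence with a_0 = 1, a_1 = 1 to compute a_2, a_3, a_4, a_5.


Substitute y = sum_n a_n x^n.
y''(x) has coefficient (n+2)(n+1) a_{n+2} at x^n;
3 x y'(x) has coefficient 3 n a_n at x^n (shift);
7 y(x) has coefficient 7 a_n at x^n.
Matching x^n: (n+2)(n+1) a_{n+2} + (3n + 7) a_n = 0.
Thus a_{n+2} = (-3n - 7) / ((n+1)(n+2)) * a_n.

Check with a_0 = 1, a_1 = 1 (apply the recurrence for n = 0, 1, 2, 3): a_0 = 1, a_1 = 1, a_2 = -7/2, a_3 = -5/3, a_4 = 91/24, a_5 = 4/3.

a_(n+2) = (-3n - 7) / ((n+1)(n+2)) * a_n; check: a_0 = 1, a_1 = 1, a_2 = -7/2, a_3 = -5/3, a_4 = 91/24, a_5 = 4/3


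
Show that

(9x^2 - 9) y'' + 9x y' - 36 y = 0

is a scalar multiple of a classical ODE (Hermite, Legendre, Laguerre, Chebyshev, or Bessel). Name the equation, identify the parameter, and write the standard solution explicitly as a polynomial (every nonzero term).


All three coefficients share the factor -9; dividing through by -9 gives  (1 - x^2) y'' - x y' + 4 y = 0.
This matches the Chebyshev equation (1 - x^2) y'' - x y' + n^2 y = 0 (note the -x y' term, not -2x y') with n^2 = 4, so n = 2; the polynomial solution is T_2(x).
With y = sum_k a_k x^k, matching x^k gives (k+2)(k+1) a_{k+2} = (k^2 - n^2) a_k = (k - 2)(k + 2) a_k. The right side vanishes at k = 2, so the series with the parity of 2 terminates at degree 2.
Standard normalization: leading coefficient of T_n is 2^(n-1), so a_2 = 2^1 = 2. Work downward with a_k = (k+1)(k+2) a_{k+2} / ((k - 2)(k + 2)):
  a_0 = (1)(2)(2) / ((0 - 2)(0 + 2)) = 4/(-4) = -1
Hence T_2(x) = 2 x^2 - 1.

T_2(x); series = 2 x^2 - 1


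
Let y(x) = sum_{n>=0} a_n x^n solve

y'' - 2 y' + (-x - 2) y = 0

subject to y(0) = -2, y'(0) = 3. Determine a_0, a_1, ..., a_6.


Ansatz: y(x) = sum_{n>=0} a_n x^n, so y'(x) = sum_{n>=1} n a_n x^(n-1) and y''(x) = sum_{n>=2} n(n-1) a_n x^(n-2).
Substitute into P(x) y'' + Q(x) y' + R(x) y = 0 with P(x) = 1, Q(x) = -2, R(x) = -x - 2, and match powers of x.
Initial conditions: a_0 = -2, a_1 = 3.
Setting the coefficient of each power of x to zero and solving order by order (substituting the coefficients already found):
  x^0: 2 a_2 - 2 a_1 - 2 a_0 = 0  ->  2 a_2 = 2 a_1 + 2 a_0 = 2  ->  a_2 = 1
  x^1: 6 a_3 - 4 a_2 - 2 a_1 - a_0 = 0  ->  6 a_3 = 4 a_2 + 2 a_1 + a_0 = 8  ->  a_3 = 4/3
  x^2: 12 a_4 - 6 a_3 - 2 a_2 - a_1 = 0  ->  12 a_4 = 6 a_3 + 2 a_2 + a_1 = 13  ->  a_4 = 13/12
  x^3: 20 a_5 - 8 a_4 - 2 a_3 - a_2 = 0  ->  20 a_5 = 8 a_4 + 2 a_3 + a_2 = 37/3  ->  a_5 = 37/60
  x^4: 30 a_6 - 10 a_5 - 2 a_4 - a_3 = 0  ->  30 a_6 = 10 a_5 + 2 a_4 + a_3 = 29/3  ->  a_6 = 29/90
Truncated series: y(x) = -2 + 3 x + x^2 + (4/3) x^3 + (13/12) x^4 + (37/60) x^5 + (29/90) x^6 + O(x^7).

a_0 = -2; a_1 = 3; a_2 = 1; a_3 = 4/3; a_4 = 13/12; a_5 = 37/60; a_6 = 29/90


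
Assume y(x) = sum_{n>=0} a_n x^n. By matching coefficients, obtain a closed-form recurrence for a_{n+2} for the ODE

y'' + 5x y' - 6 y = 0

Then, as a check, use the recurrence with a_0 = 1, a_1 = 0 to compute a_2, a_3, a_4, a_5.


Substitute y = sum_n a_n x^n.
y''(x) has coefficient (n+2)(n+1) a_{n+2} at x^n;
5 x y'(x) has coefficient 5 n a_n at x^n (shift);
-6 y(x) has coefficient -6 a_n at x^n.
Matching x^n: (n+2)(n+1) a_{n+2} + (5n - 6) a_n = 0.
Thus a_{n+2} = (-5n + 6) / ((n+1)(n+2)) * a_n.

Check with a_0 = 1, a_1 = 0 (apply the recurrence for n = 0, 1, 2, 3): a_0 = 1, a_1 = 0, a_2 = 3, a_3 = 0, a_4 = -1, a_5 = 0.

a_(n+2) = (-5n + 6) / ((n+1)(n+2)) * a_n; check: a_0 = 1, a_1 = 0, a_2 = 3, a_3 = 0, a_4 = -1, a_5 = 0


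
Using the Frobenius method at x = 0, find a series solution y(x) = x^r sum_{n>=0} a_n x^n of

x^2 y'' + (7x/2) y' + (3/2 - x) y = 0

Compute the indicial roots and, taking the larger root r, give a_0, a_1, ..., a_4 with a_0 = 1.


Write in Frobenius form y'' + (p(x)/x) y' + (q(x)/x^2) y = 0:
  p(x) = 7/2,  q(x) = 3/2 - x.
Indicial equation: r(r-1) + (7/2) r + (3/2) = 0 -> roots r_1 = -1, r_2 = -3/2.
Take r = r_1 = -1. Let y(x) = x^r sum_{n>=0} a_n x^n with a_0 = 1.
Substitute y = x^r sum a_n x^n and match x^{r+n}. The recurrence is
  D(n) a_n - 1 a_{n-1} = 0,  where D(n) = (r+n)(r+n-1) + (7/2)(r+n) + (3/2).
  a_n = 1 / D(n) * a_{n-1}.
Since the indicial polynomial factors as (r - r_1)(r - r_2), D(n) = (r_1 + n - r_1)(r_1 + n - r_2) = n(n + 1/2).
Evaluating step by step (a_0 = 1):
  n = 1: D(1) = 1(1 + 1/2) = 3/2; numerator = 1(1) = 1; a_1 = (1)/(3/2) = 2/3
  n = 2: D(2) = 2(2 + 1/2) = 5; numerator = 1(2/3) = 2/3; a_2 = (2/3)/(5) = 2/15
  n = 3: D(3) = 3(3 + 1/2) = 21/2; numerator = 1(2/15) = 2/15; a_3 = (2/15)/(21/2) = 4/315
  n = 4: D(4) = 4(4 + 1/2) = 18; numerator = 1(4/315) = 4/315; a_4 = (4/315)/(18) = 2/2835

r = -1; a_0 = 1; a_1 = 2/3; a_2 = 2/15; a_3 = 4/315; a_4 = 2/2835


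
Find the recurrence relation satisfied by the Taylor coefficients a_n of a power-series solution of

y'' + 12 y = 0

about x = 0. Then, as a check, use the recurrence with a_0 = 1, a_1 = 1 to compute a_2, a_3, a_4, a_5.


Substitute y = sum_n a_n x^n into y'' + (const) y = 0.
y''(x) = sum_{n>=0} (n+2)(n+1) a_{n+2} x^n.
The ODE becomes sum_n [(n+2)(n+1) a_{n+2} + 12 a_n] x^n = 0.
Setting each coefficient to zero gives the recurrence:
  (n+2)(n+1) a_{n+2} + 12 a_n = 0,
  a_{n+2} = -12 / ((n+1)(n+2)) a_n.

Check with a_0 = 1, a_1 = 1 (apply the recurrence for n = 0, 1, 2, 3): a_0 = 1, a_1 = 1, a_2 = -6, a_3 = -2, a_4 = 6, a_5 = 6/5.

a_{n+2} = -12/((n+1)(n+2)) * a_n; check: a_0 = 1, a_1 = 1, a_2 = -6, a_3 = -2, a_4 = 6, a_5 = 6/5


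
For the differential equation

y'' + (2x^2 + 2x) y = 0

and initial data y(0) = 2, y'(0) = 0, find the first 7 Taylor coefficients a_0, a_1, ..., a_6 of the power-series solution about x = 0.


Ansatz: y(x) = sum_{n>=0} a_n x^n, so y'(x) = sum_{n>=1} n a_n x^(n-1) and y''(x) = sum_{n>=2} n(n-1) a_n x^(n-2).
Substitute into P(x) y'' + Q(x) y' + R(x) y = 0 with P(x) = 1, Q(x) = 0, R(x) = 2x^2 + 2x, and match powers of x.
Initial conditions: a_0 = 2, a_1 = 0.
Setting the coefficient of each power of x to zero and solving order by order (substituting the coefficients already found):
  x^0: 2 a_2 = 0  ->  a_2 = 0
  x^1: 6 a_3 + 2 a_0 = 0  ->  6 a_3 = -2 a_0 = -4  ->  a_3 = -2/3
  x^2: 12 a_4 + 2 a_1 + 2 a_0 = 0  ->  12 a_4 = -2 a_1 - 2 a_0 = -4  ->  a_4 = -1/3
  x^3: 20 a_5 + 2 a_2 + 2 a_1 = 0  ->  20 a_5 = -2 a_2 - 2 a_1 = 0  ->  a_5 = 0
  x^4: 30 a_6 + 2 a_3 + 2 a_2 = 0  ->  30 a_6 = -2 a_3 - 2 a_2 = 4/3  ->  a_6 = 2/45
Truncated series: y(x) = 2 - (2/3) x^3 - (1/3) x^4 + (2/45) x^6 + O(x^7).

a_0 = 2; a_1 = 0; a_2 = 0; a_3 = -2/3; a_4 = -1/3; a_5 = 0; a_6 = 2/45


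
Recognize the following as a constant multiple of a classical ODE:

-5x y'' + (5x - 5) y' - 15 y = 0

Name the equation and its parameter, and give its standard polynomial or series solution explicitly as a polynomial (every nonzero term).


All three coefficients share the factor -5; dividing through by -5 gives  x y'' + (1 - x) y' + 3 y = 0.
This matches the Laguerre equation x y'' + (1 - x) y' + n y = 0 with n = 3; the polynomial solution is L_3(x).
With y = sum_k a_k x^k, matching x^k gives (k+1)k a_{k+1} + (k+1) a_{k+1} - k a_k + n a_k = 0, i.e. (k+1)^2 a_{k+1} = (k - n) a_k = (k - 3) a_k. The right side vanishes at k = 3, so the series terminates at degree 3.
Standard normalization L_n(0) = 1 gives a_0 = 1. Work upward with a_{k+1} = (k - 3) a_k / (k+1)^2:
  a_1 = (0 - 3)(1) / 1^2 = -3/1 = -3
  a_2 = (1 - 3)(-3) / 2^2 = 6/4 = 3/2
  a_3 = (2 - 3)(3/2) / 3^2 = (-3/2)/9 = -1/6
Hence L_3(x) = -x^3/6 + 3 x^2/2 - 3 x + 1.

L_3(x); series = -x^3/6 + 3 x^2/2 - 3 x + 1


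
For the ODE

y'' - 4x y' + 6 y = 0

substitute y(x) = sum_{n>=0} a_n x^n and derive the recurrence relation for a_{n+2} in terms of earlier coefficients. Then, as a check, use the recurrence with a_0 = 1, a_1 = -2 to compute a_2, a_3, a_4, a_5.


Substitute y = sum_n a_n x^n.
y''(x) has coefficient (n+2)(n+1) a_{n+2} at x^n;
-4 x y'(x) has coefficient -4 n a_n at x^n (shift);
6 y(x) has coefficient 6 a_n at x^n.
Matching x^n: (n+2)(n+1) a_{n+2} + (-4n + 6) a_n = 0.
Thus a_{n+2} = (4n - 6) / ((n+1)(n+2)) * a_n.

Check with a_0 = 1, a_1 = -2 (apply the recurrence for n = 0, 1, 2, 3): a_0 = 1, a_1 = -2, a_2 = -3, a_3 = 2/3, a_4 = -1/2, a_5 = 1/5.

a_(n+2) = (4n - 6) / ((n+1)(n+2)) * a_n; check: a_0 = 1, a_1 = -2, a_2 = -3, a_3 = 2/3, a_4 = -1/2, a_5 = 1/5


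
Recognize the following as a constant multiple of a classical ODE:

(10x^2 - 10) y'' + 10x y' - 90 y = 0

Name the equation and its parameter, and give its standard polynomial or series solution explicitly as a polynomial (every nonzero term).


All three coefficients share the factor -10; dividing through by -10 gives  (1 - x^2) y'' - x y' + 9 y = 0.
This matches the Chebyshev equation (1 - x^2) y'' - x y' + n^2 y = 0 (note the -x y' term, not -2x y') with n^2 = 9, so n = 3; the polynomial solution is T_3(x).
With y = sum_k a_k x^k, matching x^k gives (k+2)(k+1) a_{k+2} = (k^2 - n^2) a_k = (k - 3)(k + 3) a_k. The right side vanishes at k = 3, so the series with the parity of 3 terminates at degree 3.
Standard normalization: leading coefficient of T_n is 2^(n-1), so a_3 = 2^2 = 4. Work downward with a_k = (k+1)(k+2) a_{k+2} / ((k - 3)(k + 3)):
  a_1 = (2)(3)(4) / ((1 - 3)(1 + 3)) = 24/(-8) = -3
Hence T_3(x) = 4 x^3 - 3 x.

T_3(x); series = 4 x^3 - 3 x


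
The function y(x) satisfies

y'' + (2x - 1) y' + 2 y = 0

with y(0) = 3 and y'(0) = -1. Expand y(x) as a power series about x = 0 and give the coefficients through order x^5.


Ansatz: y(x) = sum_{n>=0} a_n x^n, so y'(x) = sum_{n>=1} n a_n x^(n-1) and y''(x) = sum_{n>=2} n(n-1) a_n x^(n-2).
Substitute into P(x) y'' + Q(x) y' + R(x) y = 0 with P(x) = 1, Q(x) = 2x - 1, R(x) = 2, and match powers of x.
Initial conditions: a_0 = 3, a_1 = -1.
Setting the coefficient of each power of x to zero and solving order by order (substituting the coefficients already found):
  x^0: 2 a_2 - a_1 + 2 a_0 = 0  ->  2 a_2 = a_1 - 2 a_0 = -7  ->  a_2 = -7/2
  x^1: 6 a_3 - 2 a_2 + 4 a_1 = 0  ->  6 a_3 = 2 a_2 - 4 a_1 = -3  ->  a_3 = -1/2
  x^2: 12 a_4 - 3 a_3 + 6 a_2 = 0  ->  12 a_4 = 3 a_3 - 6 a_2 = 39/2  ->  a_4 = 13/8
  x^3: 20 a_5 - 4 a_4 + 8 a_3 = 0  ->  20 a_5 = 4 a_4 - 8 a_3 = 21/2  ->  a_5 = 21/40
Truncated series: y(x) = 3 - x - (7/2) x^2 - (1/2) x^3 + (13/8) x^4 + (21/40) x^5 + O(x^6).

a_0 = 3; a_1 = -1; a_2 = -7/2; a_3 = -1/2; a_4 = 13/8; a_5 = 21/40


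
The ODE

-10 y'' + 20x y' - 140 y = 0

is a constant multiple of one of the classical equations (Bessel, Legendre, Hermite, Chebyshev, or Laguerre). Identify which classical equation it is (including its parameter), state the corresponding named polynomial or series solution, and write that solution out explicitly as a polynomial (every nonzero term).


All three coefficients share the factor -10; dividing through by -10 gives  y'' - 2x y' + 14 y = 0.
This matches the Hermite equation y'' - 2x y' + 2n y = 0 with 2n = 14, so n = 7; the polynomial solution is H_7(x).
With y = sum_k a_k x^k, matching x^k gives (k+2)(k+1) a_{k+2} = 2(k - n) a_k = 2(k - 7) a_k. The right side vanishes at k = 7, so the series with the parity of 7 terminates at degree 7.
Standard normalization: leading coefficient of H_n is 2^n, so a_7 = 2^7 = 128. Work downward with a_k = (k+1)(k+2) a_{k+2} / (2(k - n)):
  a_5 = (6)(7)(128) / (2(5 - 7)) = 5376/(-4) = -1344
  a_3 = (4)(5)(-1344) / (2(3 - 7)) = -26880/(-8) = 3360
  a_1 = (2)(3)(3360) / (2(1 - 7)) = 20160/(-12) = -1680
Hence H_7(x) = 128 x^7 - 1344 x^5 + 3360 x^3 - 1680 x.

H_7(x); series = 128 x^7 - 1344 x^5 + 3360 x^3 - 1680 x


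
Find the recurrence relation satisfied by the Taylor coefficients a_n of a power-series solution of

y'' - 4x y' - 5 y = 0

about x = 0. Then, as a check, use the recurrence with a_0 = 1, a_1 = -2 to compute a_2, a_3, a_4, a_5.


Substitute y = sum_n a_n x^n.
y''(x) has coefficient (n+2)(n+1) a_{n+2} at x^n;
-4 x y'(x) has coefficient -4 n a_n at x^n (shift);
-5 y(x) has coefficient -5 a_n at x^n.
Matching x^n: (n+2)(n+1) a_{n+2} + (-4n - 5) a_n = 0.
Thus a_{n+2} = (4n + 5) / ((n+1)(n+2)) * a_n.

Check with a_0 = 1, a_1 = -2 (apply the recurrence for n = 0, 1, 2, 3): a_0 = 1, a_1 = -2, a_2 = 5/2, a_3 = -3, a_4 = 65/24, a_5 = -51/20.

a_(n+2) = (4n + 5) / ((n+1)(n+2)) * a_n; check: a_0 = 1, a_1 = -2, a_2 = 5/2, a_3 = -3, a_4 = 65/24, a_5 = -51/20


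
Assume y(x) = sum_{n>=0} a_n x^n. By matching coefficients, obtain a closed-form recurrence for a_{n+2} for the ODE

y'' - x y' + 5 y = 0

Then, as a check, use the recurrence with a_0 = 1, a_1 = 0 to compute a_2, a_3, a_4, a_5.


Substitute y = sum_n a_n x^n.
y''(x) has coefficient (n+2)(n+1) a_{n+2} at x^n;
-x y'(x) has coefficient -n a_n at x^n (shift);
5 y(x) has coefficient 5 a_n at x^n.
Matching x^n: (n+2)(n+1) a_{n+2} + (-n + 5) a_n = 0.
Thus a_{n+2} = (n - 5) / ((n+1)(n+2)) * a_n.

Check with a_0 = 1, a_1 = 0 (apply the recurrence for n = 0, 1, 2, 3): a_0 = 1, a_1 = 0, a_2 = -5/2, a_3 = 0, a_4 = 5/8, a_5 = 0.

a_(n+2) = (n - 5) / ((n+1)(n+2)) * a_n; check: a_0 = 1, a_1 = 0, a_2 = -5/2, a_3 = 0, a_4 = 5/8, a_5 = 0


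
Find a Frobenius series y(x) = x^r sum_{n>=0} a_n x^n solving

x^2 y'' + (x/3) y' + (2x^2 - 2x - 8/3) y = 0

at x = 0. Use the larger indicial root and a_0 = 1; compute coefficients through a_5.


Write in Frobenius form y'' + (p(x)/x) y' + (q(x)/x^2) y = 0:
  p(x) = 1/3,  q(x) = 2x^2 - 2x - 8/3.
Indicial equation: r(r-1) + (1/3) r + (-8/3) = 0 -> roots r_1 = 2, r_2 = -4/3.
Take r = r_1 = 2. Let y(x) = x^r sum_{n>=0} a_n x^n with a_0 = 1.
Substitute y = x^r sum a_n x^n and match x^{r+n}. The recurrence is
  D(n) a_n - 2 a_{n-1} + 2 a_{n-2} = 0,  where D(n) = (r+n)(r+n-1) + (1/3)(r+n) + (-8/3).
  a_n = [2 a_{n-1} - 2 a_{n-2}] / D(n).
Since the indicial polynomial factors as (r - r_1)(r - r_2), D(n) = (r_1 + n - r_1)(r_1 + n - r_2) = n(n + 10/3).
Evaluating step by step (a_0 = 1):
  n = 1: D(1) = 1(1 + 10/3) = 13/3; numerator = 2(1) = 2; a_1 = (2)/(13/3) = 6/13
  n = 2: D(2) = 2(2 + 10/3) = 32/3; numerator = 2(6/13) - 2(1) = -14/13; a_2 = (-14/13)/(32/3) = -21/208
  n = 3: D(3) = 3(3 + 10/3) = 19; numerator = 2(-21/208) - 2(6/13) = -9/8; a_3 = (-9/8)/(19) = -9/152
  n = 4: D(4) = 4(4 + 10/3) = 88/3; numerator = 2(-9/152) - 2(-21/208) = 165/1976; a_4 = (165/1976)/(88/3) = 45/15808
  n = 5: D(5) = 5(5 + 10/3) = 125/3; numerator = 2(45/15808) - 2(-9/152) = 981/7904; a_5 = (981/7904)/(125/3) = 2943/988000

r = 2; a_0 = 1; a_1 = 6/13; a_2 = -21/208; a_3 = -9/152; a_4 = 45/15808; a_5 = 2943/988000


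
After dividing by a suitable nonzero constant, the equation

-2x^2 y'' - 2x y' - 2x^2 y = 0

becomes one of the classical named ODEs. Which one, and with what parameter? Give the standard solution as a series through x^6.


All three coefficients share the factor -2; dividing through by -2 gives  x^2 y'' + x y' + x^2 y = 0.
This matches the Bessel equation x^2 y'' + x y' + (x^2 - nu^2) y = 0 with nu^2 = 0, so nu = 0; the solution bounded at x = 0 is J_0(x).
Frobenius at x = 0: indicial roots ±nu; for r = nu the recurrence k(k + 2nu) c_k = -c_{k-2} gives the standard series J_nu(x) = sum_{k>=0} (-1)^k / (k! (k+nu)!) (x/2)^(2k+nu). Evaluate the first 4 terms:
  k = 0: (-1)^0 / (0! * 0! * 2^0) x^0 = 1/(1*1*1) x^0 = (1) x^0
  k = 1: (-1)^1 / (1! * 1! * 2^2) x^2 = -1/(1*1*4) x^2 = (-1/4) x^2
  k = 2: (-1)^2 / (2! * 2! * 2^4) x^4 = 1/(2*2*16) x^4 = (1/64) x^4
  k = 3: (-1)^3 / (3! * 3! * 2^6) x^6 = -1/(6*6*64) x^6 = (-1/2304) x^6
Hence J_0(x) = -x^6/2304 + x^4/64 - x^2/4 + 1 + ....

J_0(x); series = -x^6/2304 + x^4/64 - x^2/4 + 1


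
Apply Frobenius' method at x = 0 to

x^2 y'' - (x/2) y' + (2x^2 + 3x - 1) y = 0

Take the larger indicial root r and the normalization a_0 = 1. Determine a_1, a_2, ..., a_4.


Write in Frobenius form y'' + (p(x)/x) y' + (q(x)/x^2) y = 0:
  p(x) = -1/2,  q(x) = 2x^2 + 3x - 1.
Indicial equation: r(r-1) + (-1/2) r + (-1) = 0 -> roots r_1 = 2, r_2 = -1/2.
Take r = r_1 = 2. Let y(x) = x^r sum_{n>=0} a_n x^n with a_0 = 1.
Substitute y = x^r sum a_n x^n and match x^{r+n}. The recurrence is
  D(n) a_n + 3 a_{n-1} + 2 a_{n-2} = 0,  where D(n) = (r+n)(r+n-1) + (-1/2)(r+n) + (-1).
  a_n = [-3 a_{n-1} - 2 a_{n-2}] / D(n).
Since the indicial polynomial factors as (r - r_1)(r - r_2), D(n) = (r_1 + n - r_1)(r_1 + n - r_2) = n(n + 5/2).
Evaluating step by step (a_0 = 1):
  n = 1: D(1) = 1(1 + 5/2) = 7/2; numerator = -3(1) = -3; a_1 = (-3)/(7/2) = -6/7
  n = 2: D(2) = 2(2 + 5/2) = 9; numerator = -3(-6/7) - 2(1) = 4/7; a_2 = (4/7)/(9) = 4/63
  n = 3: D(3) = 3(3 + 5/2) = 33/2; numerator = -3(4/63) - 2(-6/7) = 32/21; a_3 = (32/21)/(33/2) = 64/693
  n = 4: D(4) = 4(4 + 5/2) = 26; numerator = -3(64/693) - 2(4/63) = -40/99; a_4 = (-40/99)/(26) = -20/1287

r = 2; a_0 = 1; a_1 = -6/7; a_2 = 4/63; a_3 = 64/693; a_4 = -20/1287


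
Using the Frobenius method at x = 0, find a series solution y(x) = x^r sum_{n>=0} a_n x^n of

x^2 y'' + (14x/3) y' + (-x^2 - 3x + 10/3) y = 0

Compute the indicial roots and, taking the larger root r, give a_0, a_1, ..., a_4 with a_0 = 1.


Write in Frobenius form y'' + (p(x)/x) y' + (q(x)/x^2) y = 0:
  p(x) = 14/3,  q(x) = -x^2 - 3x + 10/3.
Indicial equation: r(r-1) + (14/3) r + (10/3) = 0 -> roots r_1 = -5/3, r_2 = -2.
Take r = r_1 = -5/3. Let y(x) = x^r sum_{n>=0} a_n x^n with a_0 = 1.
Substitute y = x^r sum a_n x^n and match x^{r+n}. The recurrence is
  D(n) a_n - 3 a_{n-1} - 1 a_{n-2} = 0,  where D(n) = (r+n)(r+n-1) + (14/3)(r+n) + (10/3).
  a_n = [3 a_{n-1} + 1 a_{n-2}] / D(n).
Since the indicial polynomial factors as (r - r_1)(r - r_2), D(n) = (r_1 + n - r_1)(r_1 + n - r_2) = n(n + 1/3).
Evaluating step by step (a_0 = 1):
  n = 1: D(1) = 1(1 + 1/3) = 4/3; numerator = 3(1) = 3; a_1 = (3)/(4/3) = 9/4
  n = 2: D(2) = 2(2 + 1/3) = 14/3; numerator = 3(9/4) + 1(1) = 31/4; a_2 = (31/4)/(14/3) = 93/56
  n = 3: D(3) = 3(3 + 1/3) = 10; numerator = 3(93/56) + 1(9/4) = 405/56; a_3 = (405/56)/(10) = 81/112
  n = 4: D(4) = 4(4 + 1/3) = 52/3; numerator = 3(81/112) + 1(93/56) = 429/112; a_4 = (429/112)/(52/3) = 99/448

r = -5/3; a_0 = 1; a_1 = 9/4; a_2 = 93/56; a_3 = 81/112; a_4 = 99/448


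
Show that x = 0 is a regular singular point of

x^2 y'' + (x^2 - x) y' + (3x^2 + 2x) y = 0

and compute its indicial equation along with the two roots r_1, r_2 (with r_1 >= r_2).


Divide by x^2 to reach normal form y'' + P_1(x) y' + P_2(x) y = 0 with P_1(x) = 1 - 1/x and P_2(x) = 3 + 2/x.
x = 0 is a singular point because the y'-coefficient 1 - 1/x has a pole at x = 0 and the y-coefficient 3 + 2/x has a pole at x = 0.
It is a regular singular point because x P_1(x) = p(x) = x - 1 and x^2 P_2(x) = q(x) = 3x^2 + 2x are polynomials, hence analytic at x = 0.
p(0) = -1,  q(0) = 0.
Indicial equation: r(r-1) + p(0) r + q(0) = 0, i.e. r^2 + (p(0) - 1) r + q(0) = 0, i.e. r^2 - 2 r = 0.
Discriminant: (-2)^2 - 4(0) = 4, so r = (2 ± 2)/2.
Solving: r_1 = 2, r_2 = 0.

indicial: r^2 - 2 r = 0; roots r_1 = 2, r_2 = 0


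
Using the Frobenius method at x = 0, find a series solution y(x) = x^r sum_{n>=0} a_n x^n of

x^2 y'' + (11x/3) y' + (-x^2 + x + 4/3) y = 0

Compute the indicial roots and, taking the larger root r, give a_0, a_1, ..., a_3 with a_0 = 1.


Write in Frobenius form y'' + (p(x)/x) y' + (q(x)/x^2) y = 0:
  p(x) = 11/3,  q(x) = -x^2 + x + 4/3.
Indicial equation: r(r-1) + (11/3) r + (4/3) = 0 -> roots r_1 = -2/3, r_2 = -2.
Take r = r_1 = -2/3. Let y(x) = x^r sum_{n>=0} a_n x^n with a_0 = 1.
Substitute y = x^r sum a_n x^n and match x^{r+n}. The recurrence is
  D(n) a_n + 1 a_{n-1} - 1 a_{n-2} = 0,  where D(n) = (r+n)(r+n-1) + (11/3)(r+n) + (4/3).
  a_n = [-1 a_{n-1} + 1 a_{n-2}] / D(n).
Since the indicial polynomial factors as (r - r_1)(r - r_2), D(n) = (r_1 + n - r_1)(r_1 + n - r_2) = n(n + 4/3).
Evaluating step by step (a_0 = 1):
  n = 1: D(1) = 1(1 + 4/3) = 7/3; numerator = -1(1) = -1; a_1 = (-1)/(7/3) = -3/7
  n = 2: D(2) = 2(2 + 4/3) = 20/3; numerator = -1(-3/7) + 1(1) = 10/7; a_2 = (10/7)/(20/3) = 3/14
  n = 3: D(3) = 3(3 + 4/3) = 13; numerator = -1(3/14) + 1(-3/7) = -9/14; a_3 = (-9/14)/(13) = -9/182

r = -2/3; a_0 = 1; a_1 = -3/7; a_2 = 3/14; a_3 = -9/182


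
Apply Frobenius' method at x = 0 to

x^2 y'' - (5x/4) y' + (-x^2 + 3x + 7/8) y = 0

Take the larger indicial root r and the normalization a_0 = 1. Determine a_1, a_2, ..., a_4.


Write in Frobenius form y'' + (p(x)/x) y' + (q(x)/x^2) y = 0:
  p(x) = -5/4,  q(x) = -x^2 + 3x + 7/8.
Indicial equation: r(r-1) + (-5/4) r + (7/8) = 0 -> roots r_1 = 7/4, r_2 = 1/2.
Take r = r_1 = 7/4. Let y(x) = x^r sum_{n>=0} a_n x^n with a_0 = 1.
Substitute y = x^r sum a_n x^n and match x^{r+n}. The recurrence is
  D(n) a_n + 3 a_{n-1} - 1 a_{n-2} = 0,  where D(n) = (r+n)(r+n-1) + (-5/4)(r+n) + (7/8).
  a_n = [-3 a_{n-1} + 1 a_{n-2}] / D(n).
Since the indicial polynomial factors as (r - r_1)(r - r_2), D(n) = (r_1 + n - r_1)(r_1 + n - r_2) = n(n + 5/4).
Evaluating step by step (a_0 = 1):
  n = 1: D(1) = 1(1 + 5/4) = 9/4; numerator = -3(1) = -3; a_1 = (-3)/(9/4) = -4/3
  n = 2: D(2) = 2(2 + 5/4) = 13/2; numerator = -3(-4/3) + 1(1) = 5; a_2 = (5)/(13/2) = 10/13
  n = 3: D(3) = 3(3 + 5/4) = 51/4; numerator = -3(10/13) + 1(-4/3) = -142/39; a_3 = (-142/39)/(51/4) = -568/1989
  n = 4: D(4) = 4(4 + 5/4) = 21; numerator = -3(-568/1989) + 1(10/13) = 1078/663; a_4 = (1078/663)/(21) = 154/1989

r = 7/4; a_0 = 1; a_1 = -4/3; a_2 = 10/13; a_3 = -568/1989; a_4 = 154/1989


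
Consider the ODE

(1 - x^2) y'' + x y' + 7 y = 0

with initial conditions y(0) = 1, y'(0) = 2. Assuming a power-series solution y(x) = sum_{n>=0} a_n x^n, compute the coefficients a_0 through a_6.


Ansatz: y(x) = sum_{n>=0} a_n x^n, so y'(x) = sum_{n>=1} n a_n x^(n-1) and y''(x) = sum_{n>=2} n(n-1) a_n x^(n-2).
Substitute into P(x) y'' + Q(x) y' + R(x) y = 0 with P(x) = 1 - x^2, Q(x) = x, R(x) = 7, and match powers of x.
Initial conditions: a_0 = 1, a_1 = 2.
Setting the coefficient of each power of x to zero and solving order by order (substituting the coefficients already found):
  x^0: 2 a_2 + 7 a_0 = 0  ->  2 a_2 = -7 a_0 = -7  ->  a_2 = -7/2
  x^1: 6 a_3 + 8 a_1 = 0  ->  6 a_3 = -8 a_1 = -16  ->  a_3 = -8/3
  x^2: 12 a_4 + 7 a_2 = 0  ->  12 a_4 = -7 a_2 = 49/2  ->  a_4 = 49/24
  x^3: 20 a_5 + 4 a_3 = 0  ->  20 a_5 = -4 a_3 = 32/3  ->  a_5 = 8/15
  x^4: 30 a_6 - a_4 = 0  ->  30 a_6 = a_4 = 49/24  ->  a_6 = 49/720
Truncated series: y(x) = 1 + 2 x - (7/2) x^2 - (8/3) x^3 + (49/24) x^4 + (8/15) x^5 + (49/720) x^6 + O(x^7).

a_0 = 1; a_1 = 2; a_2 = -7/2; a_3 = -8/3; a_4 = 49/24; a_5 = 8/15; a_6 = 49/720


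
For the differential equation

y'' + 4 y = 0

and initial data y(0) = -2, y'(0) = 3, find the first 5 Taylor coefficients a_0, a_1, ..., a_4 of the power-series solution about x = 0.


Ansatz: y(x) = sum_{n>=0} a_n x^n, so y'(x) = sum_{n>=1} n a_n x^(n-1) and y''(x) = sum_{n>=2} n(n-1) a_n x^(n-2).
Substitute into P(x) y'' + Q(x) y' + R(x) y = 0 with P(x) = 1, Q(x) = 0, R(x) = 4, and match powers of x.
Initial conditions: a_0 = -2, a_1 = 3.
Setting the coefficient of each power of x to zero and solving order by order (substituting the coefficients already found):
  x^0: 2 a_2 + 4 a_0 = 0  ->  2 a_2 = -4 a_0 = 8  ->  a_2 = 4
  x^1: 6 a_3 + 4 a_1 = 0  ->  6 a_3 = -4 a_1 = -12  ->  a_3 = -2
  x^2: 12 a_4 + 4 a_2 = 0  ->  12 a_4 = -4 a_2 = -16  ->  a_4 = -4/3
Truncated series: y(x) = -2 + 3 x + 4 x^2 - 2 x^3 - (4/3) x^4 + O(x^5).

a_0 = -2; a_1 = 3; a_2 = 4; a_3 = -2; a_4 = -4/3


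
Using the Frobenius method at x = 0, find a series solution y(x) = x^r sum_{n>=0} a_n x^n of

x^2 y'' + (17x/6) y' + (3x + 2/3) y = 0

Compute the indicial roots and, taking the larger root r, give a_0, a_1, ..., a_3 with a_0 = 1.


Write in Frobenius form y'' + (p(x)/x) y' + (q(x)/x^2) y = 0:
  p(x) = 17/6,  q(x) = 3x + 2/3.
Indicial equation: r(r-1) + (17/6) r + (2/3) = 0 -> roots r_1 = -1/2, r_2 = -4/3.
Take r = r_1 = -1/2. Let y(x) = x^r sum_{n>=0} a_n x^n with a_0 = 1.
Substitute y = x^r sum a_n x^n and match x^{r+n}. The recurrence is
  D(n) a_n + 3 a_{n-1} = 0,  where D(n) = (r+n)(r+n-1) + (17/6)(r+n) + (2/3).
  a_n = -3 / D(n) * a_{n-1}.
Since the indicial polynomial factors as (r - r_1)(r - r_2), D(n) = (r_1 + n - r_1)(r_1 + n - r_2) = n(n + 5/6).
Evaluating step by step (a_0 = 1):
  n = 1: D(1) = 1(1 + 5/6) = 11/6; numerator = -3(1) = -3; a_1 = (-3)/(11/6) = -18/11
  n = 2: D(2) = 2(2 + 5/6) = 17/3; numerator = -3(-18/11) = 54/11; a_2 = (54/11)/(17/3) = 162/187
  n = 3: D(3) = 3(3 + 5/6) = 23/2; numerator = -3(162/187) = -486/187; a_3 = (-486/187)/(23/2) = -972/4301

r = -1/2; a_0 = 1; a_1 = -18/11; a_2 = 162/187; a_3 = -972/4301


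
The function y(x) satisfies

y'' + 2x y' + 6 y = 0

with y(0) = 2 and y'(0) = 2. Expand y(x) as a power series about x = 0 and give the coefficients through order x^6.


Ansatz: y(x) = sum_{n>=0} a_n x^n, so y'(x) = sum_{n>=1} n a_n x^(n-1) and y''(x) = sum_{n>=2} n(n-1) a_n x^(n-2).
Substitute into P(x) y'' + Q(x) y' + R(x) y = 0 with P(x) = 1, Q(x) = 2x, R(x) = 6, and match powers of x.
Initial conditions: a_0 = 2, a_1 = 2.
Setting the coefficient of each power of x to zero and solving order by order (substituting the coefficients already found):
  x^0: 2 a_2 + 6 a_0 = 0  ->  2 a_2 = -6 a_0 = -12  ->  a_2 = -6
  x^1: 6 a_3 + 8 a_1 = 0  ->  6 a_3 = -8 a_1 = -16  ->  a_3 = -8/3
  x^2: 12 a_4 + 10 a_2 = 0  ->  12 a_4 = -10 a_2 = 60  ->  a_4 = 5
  x^3: 20 a_5 + 12 a_3 = 0  ->  20 a_5 = -12 a_3 = 32  ->  a_5 = 8/5
  x^4: 30 a_6 + 14 a_4 = 0  ->  30 a_6 = -14 a_4 = -70  ->  a_6 = -7/3
Truncated series: y(x) = 2 + 2 x - 6 x^2 - (8/3) x^3 + 5 x^4 + (8/5) x^5 - (7/3) x^6 + O(x^7).

a_0 = 2; a_1 = 2; a_2 = -6; a_3 = -8/3; a_4 = 5; a_5 = 8/5; a_6 = -7/3


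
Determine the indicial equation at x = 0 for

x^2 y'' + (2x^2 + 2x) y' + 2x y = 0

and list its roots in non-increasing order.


Divide by x^2 to reach normal form y'' + P_1(x) y' + P_2(x) y = 0 with P_1(x) = 2 + 2/x and P_2(x) = 2/x.
x = 0 is a singular point because the y'-coefficient 2 + 2/x has a pole at x = 0 and the y-coefficient 2/x has a pole at x = 0.
It is a regular singular point because x P_1(x) = p(x) = 2x + 2 and x^2 P_2(x) = q(x) = 2x are polynomials, hence analytic at x = 0.
p(0) = 2,  q(0) = 0.
Indicial equation: r(r-1) + p(0) r + q(0) = 0, i.e. r^2 + (p(0) - 1) r + q(0) = 0, i.e. r^2 + 1 r = 0.
Discriminant: (1)^2 - 4(0) = 1, so r = (-1 ± 1)/2.
Solving: r_1 = 0, r_2 = -1.

indicial: r^2 + 1 r = 0; roots r_1 = 0, r_2 = -1


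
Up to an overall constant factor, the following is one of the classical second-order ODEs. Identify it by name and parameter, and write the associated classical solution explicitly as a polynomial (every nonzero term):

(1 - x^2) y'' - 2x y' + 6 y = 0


The equation is already in a standard form:  (1 - x^2) y'' - 2x y' + 6 y = 0.
This matches the Legendre equation (1 - x^2) y'' - 2x y' + n(n+1) y = 0 (note the -2x y' term) with n(n+1) = 6, so n = 2; the polynomial solution is P_2(x).
With y = sum_k a_k x^k, matching x^k gives (k+2)(k+1) a_{k+2} = [k(k+1) - n(n+1)] a_k = (k - 2)(k + 3) a_k. The right side vanishes at k = 2, so the series with the parity of 2 terminates at degree 2.
Standard normalization (P_n(1) = 1): leading coefficient (2n)!/(2^n (n!)^2) = 24/(4*4) = 3/2, so a_2 = 3/2. Work downward with a_k = (k+1)(k+2) a_{k+2} / ((k - 2)(k + 3)):
  a_0 = (1)(2)(3/2) / ((0 - 2)(0 + 3)) = 3/(-6) = -1/2
Hence P_2(x) = 3 x^2/2 - 1/2.

P_2(x); series = 3 x^2/2 - 1/2


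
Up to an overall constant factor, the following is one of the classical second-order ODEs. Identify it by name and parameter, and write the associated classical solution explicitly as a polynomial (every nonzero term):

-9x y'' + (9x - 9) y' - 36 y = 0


All three coefficients share the factor -9; dividing through by -9 gives  x y'' + (1 - x) y' + 4 y = 0.
This matches the Laguerre equation x y'' + (1 - x) y' + n y = 0 with n = 4; the polynomial solution is L_4(x).
With y = sum_k a_k x^k, matching x^k gives (k+1)k a_{k+1} + (k+1) a_{k+1} - k a_k + n a_k = 0, i.e. (k+1)^2 a_{k+1} = (k - n) a_k = (k - 4) a_k. The right side vanishes at k = 4, so the series terminates at degree 4.
Standard normalization L_n(0) = 1 gives a_0 = 1. Work upward with a_{k+1} = (k - 4) a_k / (k+1)^2:
  a_1 = (0 - 4)(1) / 1^2 = -4/1 = -4
  a_2 = (1 - 4)(-4) / 2^2 = 12/4 = 3
  a_3 = (2 - 4)(3) / 3^2 = -6/9 = -2/3
  a_4 = (3 - 4)(-2/3) / 4^2 = (2/3)/16 = 1/24
Hence L_4(x) = x^4/24 - 2 x^3/3 + 3 x^2 - 4 x + 1.

L_4(x); series = x^4/24 - 2 x^3/3 + 3 x^2 - 4 x + 1


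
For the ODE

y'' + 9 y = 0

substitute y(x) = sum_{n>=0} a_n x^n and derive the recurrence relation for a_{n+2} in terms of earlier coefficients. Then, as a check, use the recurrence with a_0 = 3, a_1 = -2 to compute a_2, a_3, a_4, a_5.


Substitute y = sum_n a_n x^n into y'' + (const) y = 0.
y''(x) = sum_{n>=0} (n+2)(n+1) a_{n+2} x^n.
The ODE becomes sum_n [(n+2)(n+1) a_{n+2} + 9 a_n] x^n = 0.
Setting each coefficient to zero gives the recurrence:
  (n+2)(n+1) a_{n+2} + 9 a_n = 0,
  a_{n+2} = -9 / ((n+1)(n+2)) a_n.

Check with a_0 = 3, a_1 = -2 (apply the recurrence for n = 0, 1, 2, 3): a_0 = 3, a_1 = -2, a_2 = -27/2, a_3 = 3, a_4 = 81/8, a_5 = -27/20.

a_{n+2} = -9/((n+1)(n+2)) * a_n; check: a_0 = 3, a_1 = -2, a_2 = -27/2, a_3 = 3, a_4 = 81/8, a_5 = -27/20


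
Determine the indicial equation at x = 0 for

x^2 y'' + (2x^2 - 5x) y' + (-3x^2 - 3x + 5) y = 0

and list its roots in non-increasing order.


Divide by x^2 to reach normal form y'' + P_1(x) y' + P_2(x) y = 0 with P_1(x) = 2 - 5/x and P_2(x) = -3 - 3/x + 5/x^2.
x = 0 is a singular point because the y'-coefficient 2 - 5/x has a pole at x = 0 and the y-coefficient -3 - 3/x + 5/x^2 has a pole at x = 0.
It is a regular singular point because x P_1(x) = p(x) = 2x - 5 and x^2 P_2(x) = q(x) = -3x^2 - 3x + 5 are polynomials, hence analytic at x = 0.
p(0) = -5,  q(0) = 5.
Indicial equation: r(r-1) + p(0) r + q(0) = 0, i.e. r^2 + (p(0) - 1) r + q(0) = 0, i.e. r^2 - 6 r + 5 = 0.
Discriminant: (-6)^2 - 4(5) = 16, so r = (6 ± 4)/2.
Solving: r_1 = 5, r_2 = 1.

indicial: r^2 - 6 r + 5 = 0; roots r_1 = 5, r_2 = 1


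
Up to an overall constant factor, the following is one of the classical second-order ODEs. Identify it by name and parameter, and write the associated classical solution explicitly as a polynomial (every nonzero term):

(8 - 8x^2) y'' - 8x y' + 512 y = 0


All three coefficients share the factor 8; dividing through by 8 gives  (1 - x^2) y'' - x y' + 64 y = 0.
This matches the Chebyshev equation (1 - x^2) y'' - x y' + n^2 y = 0 (note the -x y' term, not -2x y') with n^2 = 64, so n = 8; the polynomial solution is T_8(x).
With y = sum_k a_k x^k, matching x^k gives (k+2)(k+1) a_{k+2} = (k^2 - n^2) a_k = (k - 8)(k + 8) a_k. The right side vanishes at k = 8, so the series with the parity of 8 terminates at degree 8.
Standard normalization: leading coefficient of T_n is 2^(n-1), so a_8 = 2^7 = 128. Work downward with a_k = (k+1)(k+2) a_{k+2} / ((k - 8)(k + 8)):
  a_6 = (7)(8)(128) / ((6 - 8)(6 + 8)) = 7168/(-28) = -256
  a_4 = (5)(6)(-256) / ((4 - 8)(4 + 8)) = -7680/(-48) = 160
  a_2 = (3)(4)(160) / ((2 - 8)(2 + 8)) = 1920/(-60) = -32
  a_0 = (1)(2)(-32) / ((0 - 8)(0 + 8)) = -64/(-64) = 1
Hence T_8(x) = 128 x^8 - 256 x^6 + 160 x^4 - 32 x^2 + 1.

T_8(x); series = 128 x^8 - 256 x^6 + 160 x^4 - 32 x^2 + 1


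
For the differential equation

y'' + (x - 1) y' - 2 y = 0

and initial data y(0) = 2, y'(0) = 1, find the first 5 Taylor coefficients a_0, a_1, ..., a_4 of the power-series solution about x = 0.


Ansatz: y(x) = sum_{n>=0} a_n x^n, so y'(x) = sum_{n>=1} n a_n x^(n-1) and y''(x) = sum_{n>=2} n(n-1) a_n x^(n-2).
Substitute into P(x) y'' + Q(x) y' + R(x) y = 0 with P(x) = 1, Q(x) = x - 1, R(x) = -2, and match powers of x.
Initial conditions: a_0 = 2, a_1 = 1.
Setting the coefficient of each power of x to zero and solving order by order (substituting the coefficients already found):
  x^0: 2 a_2 - a_1 - 2 a_0 = 0  ->  2 a_2 = a_1 + 2 a_0 = 5  ->  a_2 = 5/2
  x^1: 6 a_3 - 2 a_2 - a_1 = 0  ->  6 a_3 = 2 a_2 + a_1 = 6  ->  a_3 = 1
  x^2: 12 a_4 - 3 a_3 = 0  ->  12 a_4 = 3 a_3 = 3  ->  a_4 = 1/4
Truncated series: y(x) = 2 + x + (5/2) x^2 + x^3 + (1/4) x^4 + O(x^5).

a_0 = 2; a_1 = 1; a_2 = 5/2; a_3 = 1; a_4 = 1/4


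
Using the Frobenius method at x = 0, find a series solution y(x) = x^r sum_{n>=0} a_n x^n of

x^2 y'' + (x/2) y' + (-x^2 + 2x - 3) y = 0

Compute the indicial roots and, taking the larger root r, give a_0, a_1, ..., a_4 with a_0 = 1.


Write in Frobenius form y'' + (p(x)/x) y' + (q(x)/x^2) y = 0:
  p(x) = 1/2,  q(x) = -x^2 + 2x - 3.
Indicial equation: r(r-1) + (1/2) r + (-3) = 0 -> roots r_1 = 2, r_2 = -3/2.
Take r = r_1 = 2. Let y(x) = x^r sum_{n>=0} a_n x^n with a_0 = 1.
Substitute y = x^r sum a_n x^n and match x^{r+n}. The recurrence is
  D(n) a_n + 2 a_{n-1} - 1 a_{n-2} = 0,  where D(n) = (r+n)(r+n-1) + (1/2)(r+n) + (-3).
  a_n = [-2 a_{n-1} + 1 a_{n-2}] / D(n).
Since the indicial polynomial factors as (r - r_1)(r - r_2), D(n) = (r_1 + n - r_1)(r_1 + n - r_2) = n(n + 7/2).
Evaluating step by step (a_0 = 1):
  n = 1: D(1) = 1(1 + 7/2) = 9/2; numerator = -2(1) = -2; a_1 = (-2)/(9/2) = -4/9
  n = 2: D(2) = 2(2 + 7/2) = 11; numerator = -2(-4/9) + 1(1) = 17/9; a_2 = (17/9)/(11) = 17/99
  n = 3: D(3) = 3(3 + 7/2) = 39/2; numerator = -2(17/99) + 1(-4/9) = -26/33; a_3 = (-26/33)/(39/2) = -4/99
  n = 4: D(4) = 4(4 + 7/2) = 30; numerator = -2(-4/99) + 1(17/99) = 25/99; a_4 = (25/99)/(30) = 5/594

r = 2; a_0 = 1; a_1 = -4/9; a_2 = 17/99; a_3 = -4/99; a_4 = 5/594


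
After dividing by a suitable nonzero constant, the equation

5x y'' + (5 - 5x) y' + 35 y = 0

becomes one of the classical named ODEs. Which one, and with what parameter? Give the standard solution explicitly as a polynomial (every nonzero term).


All three coefficients share the factor 5; dividing through by 5 gives  x y'' + (1 - x) y' + 7 y = 0.
This matches the Laguerre equation x y'' + (1 - x) y' + n y = 0 with n = 7; the polynomial solution is L_7(x).
With y = sum_k a_k x^k, matching x^k gives (k+1)k a_{k+1} + (k+1) a_{k+1} - k a_k + n a_k = 0, i.e. (k+1)^2 a_{k+1} = (k - n) a_k = (k - 7) a_k. The right side vanishes at k = 7, so the series terminates at degree 7.
Standard normalization L_n(0) = 1 gives a_0 = 1. Work upward with a_{k+1} = (k - 7) a_k / (k+1)^2:
  a_1 = (0 - 7)(1) / 1^2 = -7/1 = -7
  a_2 = (1 - 7)(-7) / 2^2 = 42/4 = 21/2
  a_3 = (2 - 7)(21/2) / 3^2 = (-105/2)/9 = -35/6
  a_4 = (3 - 7)(-35/6) / 4^2 = (70/3)/16 = 35/24
  a_5 = (4 - 7)(35/24) / 5^2 = (-35/8)/25 = -7/40
  a_6 = (5 - 7)(-7/40) / 6^2 = (7/20)/36 = 7/720
  a_7 = (6 - 7)(7/720) / 7^2 = (-7/720)/49 = -1/5040
Hence L_7(x) = -x^7/5040 + 7 x^6/720 - 7 x^5/40 + 35 x^4/24 - 35 x^3/6 + 21 x^2/2 - 7 x + 1.

L_7(x); series = -x^7/5040 + 7 x^6/720 - 7 x^5/40 + 35 x^4/24 - 35 x^3/6 + 21 x^2/2 - 7 x + 1


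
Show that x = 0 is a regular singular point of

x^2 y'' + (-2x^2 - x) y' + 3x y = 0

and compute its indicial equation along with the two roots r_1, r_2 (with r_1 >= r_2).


Divide by x^2 to reach normal form y'' + P_1(x) y' + P_2(x) y = 0 with P_1(x) = -2 - 1/x and P_2(x) = 3/x.
x = 0 is a singular point because the y'-coefficient -2 - 1/x has a pole at x = 0 and the y-coefficient 3/x has a pole at x = 0.
It is a regular singular point because x P_1(x) = p(x) = -2x - 1 and x^2 P_2(x) = q(x) = 3x are polynomials, hence analytic at x = 0.
p(0) = -1,  q(0) = 0.
Indicial equation: r(r-1) + p(0) r + q(0) = 0, i.e. r^2 + (p(0) - 1) r + q(0) = 0, i.e. r^2 - 2 r = 0.
Discriminant: (-2)^2 - 4(0) = 4, so r = (2 ± 2)/2.
Solving: r_1 = 2, r_2 = 0.

indicial: r^2 - 2 r = 0; roots r_1 = 2, r_2 = 0


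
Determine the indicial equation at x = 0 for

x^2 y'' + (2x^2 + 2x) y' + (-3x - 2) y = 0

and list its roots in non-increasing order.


Divide by x^2 to reach normal form y'' + P_1(x) y' + P_2(x) y = 0 with P_1(x) = 2 + 2/x and P_2(x) = -3/x - 2/x^2.
x = 0 is a singular point because the y'-coefficient 2 + 2/x has a pole at x = 0 and the y-coefficient -3/x - 2/x^2 has a pole at x = 0.
It is a regular singular point because x P_1(x) = p(x) = 2x + 2 and x^2 P_2(x) = q(x) = -3x - 2 are polynomials, hence analytic at x = 0.
p(0) = 2,  q(0) = -2.
Indicial equation: r(r-1) + p(0) r + q(0) = 0, i.e. r^2 + (p(0) - 1) r + q(0) = 0, i.e. r^2 + 1 r - 2 = 0.
Discriminant: (1)^2 - 4(-2) = 9, so r = (-1 ± 3)/2.
Solving: r_1 = 1, r_2 = -2.

indicial: r^2 + 1 r - 2 = 0; roots r_1 = 1, r_2 = -2


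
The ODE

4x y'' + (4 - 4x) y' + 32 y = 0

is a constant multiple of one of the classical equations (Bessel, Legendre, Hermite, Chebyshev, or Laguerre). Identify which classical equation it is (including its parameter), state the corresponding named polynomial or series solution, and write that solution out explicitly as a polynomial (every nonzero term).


All three coefficients share the factor 4; dividing through by 4 gives  x y'' + (1 - x) y' + 8 y = 0.
This matches the Laguerre equation x y'' + (1 - x) y' + n y = 0 with n = 8; the polynomial solution is L_8(x).
With y = sum_k a_k x^k, matching x^k gives (k+1)k a_{k+1} + (k+1) a_{k+1} - k a_k + n a_k = 0, i.e. (k+1)^2 a_{k+1} = (k - n) a_k = (k - 8) a_k. The right side vanishes at k = 8, so the series terminates at degree 8.
Standard normalization L_n(0) = 1 gives a_0 = 1. Work upward with a_{k+1} = (k - 8) a_k / (k+1)^2:
  a_1 = (0 - 8)(1) / 1^2 = -8/1 = -8
  a_2 = (1 - 8)(-8) / 2^2 = 56/4 = 14
  a_3 = (2 - 8)(14) / 3^2 = -84/9 = -28/3
  a_4 = (3 - 8)(-28/3) / 4^2 = (140/3)/16 = 35/12
  a_5 = (4 - 8)(35/12) / 5^2 = (-35/3)/25 = -7/15
  a_6 = (5 - 8)(-7/15) / 6^2 = (7/5)/36 = 7/180
  a_7 = (6 - 8)(7/180) / 7^2 = (-7/90)/49 = -1/630
  a_8 = (7 - 8)(-1/630) / 8^2 = (1/630)/64 = 1/40320
Hence L_8(x) = x^8/40320 - x^7/630 + 7 x^6/180 - 7 x^5/15 + 35 x^4/12 - 28 x^3/3 + 14 x^2 - 8 x + 1.

L_8(x); series = x^8/40320 - x^7/630 + 7 x^6/180 - 7 x^5/15 + 35 x^4/12 - 28 x^3/3 + 14 x^2 - 8 x + 1
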